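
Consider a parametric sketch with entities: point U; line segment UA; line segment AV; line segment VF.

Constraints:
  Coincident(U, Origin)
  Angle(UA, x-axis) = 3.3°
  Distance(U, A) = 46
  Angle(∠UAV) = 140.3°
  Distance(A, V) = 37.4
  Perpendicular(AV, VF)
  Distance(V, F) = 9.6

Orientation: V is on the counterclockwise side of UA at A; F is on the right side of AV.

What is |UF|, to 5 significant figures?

82.574

∠UAV = 140.3°, so AV runs at 3.3° + (180° − 140.3°) = 43.000° from the x-axis; with |AV| = 37.4, V = A + 37.4·(cos 43.000°, sin 43.000°) = (73.276, 28.155). AV ⟂ VF; with |VF| = 9.6 on the right of AV, F = V + 9.6·(0.68200, -0.73135) = (79.824, 21.134). Then |UF| = |F − U| = 82.574.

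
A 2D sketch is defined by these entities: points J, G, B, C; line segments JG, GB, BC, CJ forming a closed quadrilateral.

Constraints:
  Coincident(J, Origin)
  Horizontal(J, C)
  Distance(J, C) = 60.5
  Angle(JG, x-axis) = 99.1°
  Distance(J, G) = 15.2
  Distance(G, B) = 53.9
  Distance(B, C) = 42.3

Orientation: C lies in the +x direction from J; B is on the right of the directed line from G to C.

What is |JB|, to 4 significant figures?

40.93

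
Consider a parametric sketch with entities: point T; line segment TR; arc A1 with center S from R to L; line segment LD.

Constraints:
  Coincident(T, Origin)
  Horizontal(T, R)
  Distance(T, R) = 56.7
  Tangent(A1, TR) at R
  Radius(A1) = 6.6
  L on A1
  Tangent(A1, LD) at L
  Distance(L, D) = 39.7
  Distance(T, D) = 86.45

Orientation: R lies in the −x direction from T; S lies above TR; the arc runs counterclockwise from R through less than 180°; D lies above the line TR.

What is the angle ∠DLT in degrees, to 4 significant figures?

138.8°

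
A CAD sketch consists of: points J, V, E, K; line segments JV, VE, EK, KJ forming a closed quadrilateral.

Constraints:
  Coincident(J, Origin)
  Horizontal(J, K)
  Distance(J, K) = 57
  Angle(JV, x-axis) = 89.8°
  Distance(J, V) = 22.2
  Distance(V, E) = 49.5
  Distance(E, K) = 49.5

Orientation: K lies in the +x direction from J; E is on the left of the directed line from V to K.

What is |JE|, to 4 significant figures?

63.78

Checks: |VE| = 49.50 ✓; |EK| = 49.50 ✓.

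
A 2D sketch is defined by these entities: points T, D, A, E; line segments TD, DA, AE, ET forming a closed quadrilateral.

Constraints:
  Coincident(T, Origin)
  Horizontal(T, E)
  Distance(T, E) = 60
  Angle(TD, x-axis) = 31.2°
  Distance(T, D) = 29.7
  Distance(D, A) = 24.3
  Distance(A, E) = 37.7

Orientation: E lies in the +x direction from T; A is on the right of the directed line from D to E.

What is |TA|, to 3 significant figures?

25.0

Checks: TD at 31.20° ✓; |DA| = 24.30 ✓; |AE| = 37.70 ✓.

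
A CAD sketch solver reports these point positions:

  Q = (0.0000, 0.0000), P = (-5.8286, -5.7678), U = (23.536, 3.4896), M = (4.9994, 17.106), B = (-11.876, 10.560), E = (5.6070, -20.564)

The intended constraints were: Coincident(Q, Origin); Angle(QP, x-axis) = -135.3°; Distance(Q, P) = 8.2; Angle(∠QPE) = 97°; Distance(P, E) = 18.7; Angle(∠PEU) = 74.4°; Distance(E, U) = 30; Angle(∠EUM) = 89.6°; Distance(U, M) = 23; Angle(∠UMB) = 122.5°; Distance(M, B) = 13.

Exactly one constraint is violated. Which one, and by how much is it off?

Distance(M, B) = 13 — off by 5.10.

Q = (0.00, 0.00) ✓; QP at -135.3° ✓; |QP| = 8.200 ✓; ∠QPE = 97.00° ✓; |PE| = 18.70 ✓; ∠PEU = 74.40° ✓; |EU| = 30.00 ✓; ∠EUM = 89.60° ✓; |UM| = 23.00 ✓; ∠UMB = 122.5° ✓; |MB| = 18.10 ✗.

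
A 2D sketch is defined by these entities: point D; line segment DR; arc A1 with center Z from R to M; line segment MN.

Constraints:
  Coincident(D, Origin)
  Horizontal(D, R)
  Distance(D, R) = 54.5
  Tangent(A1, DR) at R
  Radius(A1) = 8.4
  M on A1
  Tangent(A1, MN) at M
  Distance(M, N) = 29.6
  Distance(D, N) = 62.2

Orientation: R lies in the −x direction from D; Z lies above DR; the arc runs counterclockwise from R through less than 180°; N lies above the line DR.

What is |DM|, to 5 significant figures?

47.030

Checks: |ZM| = 8.400 ✓; ∠(ZM, MN) = 90.00° ✓; |MN| = 29.60 ✓; |DN| = 62.20 ✓.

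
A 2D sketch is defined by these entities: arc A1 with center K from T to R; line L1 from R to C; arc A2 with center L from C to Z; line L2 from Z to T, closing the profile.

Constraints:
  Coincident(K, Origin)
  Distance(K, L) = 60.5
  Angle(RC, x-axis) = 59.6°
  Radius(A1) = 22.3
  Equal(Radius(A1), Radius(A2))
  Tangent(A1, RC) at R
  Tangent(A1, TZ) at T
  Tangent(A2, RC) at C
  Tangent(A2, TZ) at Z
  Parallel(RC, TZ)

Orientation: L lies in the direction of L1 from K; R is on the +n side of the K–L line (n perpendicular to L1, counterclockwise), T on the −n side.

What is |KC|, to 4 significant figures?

64.48

The slot axis is L1's direction at 59.6°, so u = (cos 59.6°, sin 59.6°) = (0.5060, 0.8625) and n = (−sin 59.6°, cos 59.6°) = (-0.8625, 0.5060). K is at the origin and L lies 60.5 along u from K, so L = 60.5·u = (30.62, 52.18). Tangency of A1 to both parallel lines with radius 22.3 puts R and T at K ± 22.3·n: R = (-19.23, 11.28), T = (19.23, -11.28). Equal radii place C and Z the same way about L: C = L + 22.3·n = (11.38, 63.47), Z = L − 22.3·n = (49.85, 40.90). Then |KC| = |C − K| = 64.48.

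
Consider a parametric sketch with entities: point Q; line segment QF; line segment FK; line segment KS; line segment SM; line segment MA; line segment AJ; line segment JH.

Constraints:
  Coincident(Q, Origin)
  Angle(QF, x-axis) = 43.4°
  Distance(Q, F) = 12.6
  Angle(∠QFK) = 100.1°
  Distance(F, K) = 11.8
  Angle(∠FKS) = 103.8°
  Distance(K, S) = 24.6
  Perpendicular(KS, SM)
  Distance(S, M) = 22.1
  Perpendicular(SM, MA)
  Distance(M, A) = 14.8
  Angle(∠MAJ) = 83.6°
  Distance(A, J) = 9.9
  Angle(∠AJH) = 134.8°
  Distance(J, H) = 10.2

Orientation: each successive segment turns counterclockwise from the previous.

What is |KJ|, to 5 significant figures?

16.408

Q is at the origin; QF runs at 43.4° with length 12.6, so F = (9.1548, 8.6573). ∠QFK = 100.1° gives FK at 123.30° from the x-axis; with |FK| = 11.8, K = (2.6764, 18.520). ∠FKS = 103.8° gives KS at -160.50° from the x-axis; with |KS| = 24.6, S = (-20.513, 10.308). KS ⟂ SM, so SM runs at -70.500°; with |SM| = 22.1, M = (-13.135, -10.524). The perpendicularity gives MA at right angles to SM, so MA runs at 19.500°; with |MA| = 14.8, A = (0.81562, -5.5839). ∠MAJ = 83.6° gives AJ at 115.90° from the x-axis; with |AJ| = 9.9, J = (-3.5087, 3.3218). Then |KJ| = |J − K| = 16.408.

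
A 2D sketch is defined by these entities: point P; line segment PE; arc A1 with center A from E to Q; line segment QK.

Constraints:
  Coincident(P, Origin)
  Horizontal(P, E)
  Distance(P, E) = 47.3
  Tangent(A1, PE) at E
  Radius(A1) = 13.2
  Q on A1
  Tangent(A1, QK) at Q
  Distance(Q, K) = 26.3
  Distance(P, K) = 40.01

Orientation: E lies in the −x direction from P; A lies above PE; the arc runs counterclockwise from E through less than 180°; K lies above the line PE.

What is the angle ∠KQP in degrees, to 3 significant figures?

78.0°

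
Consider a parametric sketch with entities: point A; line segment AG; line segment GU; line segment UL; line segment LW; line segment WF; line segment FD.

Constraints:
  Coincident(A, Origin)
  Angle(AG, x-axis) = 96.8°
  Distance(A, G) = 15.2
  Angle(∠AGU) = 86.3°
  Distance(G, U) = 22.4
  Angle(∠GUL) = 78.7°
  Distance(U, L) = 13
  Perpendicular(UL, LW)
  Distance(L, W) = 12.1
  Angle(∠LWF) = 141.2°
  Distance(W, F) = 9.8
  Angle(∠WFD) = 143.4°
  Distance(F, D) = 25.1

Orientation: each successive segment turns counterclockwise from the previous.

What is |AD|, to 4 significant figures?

37.37

∠LWF = 141.2° gives WF at 60.60° from the x-axis; with |WF| = 9.8, F = (-2.951, 11.97). ∠WFD = 143.4° gives FD at 97.20° from the x-axis; with |FD| = 25.1, D = (-6.097, 36.87). Then |AD| = |D − A| = 37.37.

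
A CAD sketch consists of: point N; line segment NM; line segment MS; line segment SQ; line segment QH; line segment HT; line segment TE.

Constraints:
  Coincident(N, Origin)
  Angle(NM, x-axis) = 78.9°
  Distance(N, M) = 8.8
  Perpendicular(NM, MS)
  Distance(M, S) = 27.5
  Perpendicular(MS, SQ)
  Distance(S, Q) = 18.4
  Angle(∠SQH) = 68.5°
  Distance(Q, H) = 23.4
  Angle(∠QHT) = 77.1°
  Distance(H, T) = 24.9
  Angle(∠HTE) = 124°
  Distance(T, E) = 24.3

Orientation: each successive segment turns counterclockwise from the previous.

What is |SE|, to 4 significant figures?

19.67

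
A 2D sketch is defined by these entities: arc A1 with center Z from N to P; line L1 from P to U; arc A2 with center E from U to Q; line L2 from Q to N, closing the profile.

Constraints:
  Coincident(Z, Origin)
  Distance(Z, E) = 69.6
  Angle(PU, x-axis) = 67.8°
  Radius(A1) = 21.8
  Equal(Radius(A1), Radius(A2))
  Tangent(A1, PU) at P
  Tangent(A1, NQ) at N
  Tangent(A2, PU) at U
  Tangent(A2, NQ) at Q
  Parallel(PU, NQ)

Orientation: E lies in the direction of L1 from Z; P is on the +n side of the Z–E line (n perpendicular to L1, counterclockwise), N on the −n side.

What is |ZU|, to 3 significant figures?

72.9

Tangency of A1 to both parallel lines with radius 21.8 puts P and N at Z ± 21.8·n: P = (-20.2, 8.24), N = (20.2, -8.24). Equal radii place U and Q the same way about E: U = E + 21.8·n = (6.11, 72.7), Q = E − 21.8·n = (46.5, 56.2). Then |ZU| = |U − Z| = 72.9.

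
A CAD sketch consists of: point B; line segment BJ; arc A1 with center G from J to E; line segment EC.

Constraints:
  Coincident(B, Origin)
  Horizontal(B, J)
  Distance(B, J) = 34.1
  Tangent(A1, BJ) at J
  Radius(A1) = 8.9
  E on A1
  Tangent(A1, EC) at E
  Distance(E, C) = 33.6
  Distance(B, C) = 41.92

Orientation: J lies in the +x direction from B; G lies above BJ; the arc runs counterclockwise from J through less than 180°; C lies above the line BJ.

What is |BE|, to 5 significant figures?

43.098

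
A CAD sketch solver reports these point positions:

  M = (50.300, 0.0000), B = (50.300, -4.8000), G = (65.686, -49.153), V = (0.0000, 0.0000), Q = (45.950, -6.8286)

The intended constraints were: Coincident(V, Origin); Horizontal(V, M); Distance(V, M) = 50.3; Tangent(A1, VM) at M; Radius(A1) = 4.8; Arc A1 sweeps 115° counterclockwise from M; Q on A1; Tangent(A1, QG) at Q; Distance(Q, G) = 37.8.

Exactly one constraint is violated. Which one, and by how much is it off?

Distance(Q, G) = 37.8 — off by 8.90.

V = (0.00, 0.00) ✓; V.y = 0.00, M.y = 0.00 ✓; |VM| = 50.30 ✓; ∠(BM, MV) = 90.00° ✓; |BM| = 4.800 ✓; bearing(B→Q) − bearing(B→M) = 115.0° ✓; |BQ| = 4.800 ✓; ∠(BQ, QG) = 90.00° ✓; |QG| = 46.70 ✗.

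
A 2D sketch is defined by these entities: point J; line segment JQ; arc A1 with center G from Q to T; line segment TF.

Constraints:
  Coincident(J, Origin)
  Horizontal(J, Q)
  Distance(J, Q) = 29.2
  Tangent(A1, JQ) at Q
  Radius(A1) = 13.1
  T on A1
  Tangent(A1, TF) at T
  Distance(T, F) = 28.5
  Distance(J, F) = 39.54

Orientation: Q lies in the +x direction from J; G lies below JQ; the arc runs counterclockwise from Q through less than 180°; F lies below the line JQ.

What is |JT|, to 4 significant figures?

19.37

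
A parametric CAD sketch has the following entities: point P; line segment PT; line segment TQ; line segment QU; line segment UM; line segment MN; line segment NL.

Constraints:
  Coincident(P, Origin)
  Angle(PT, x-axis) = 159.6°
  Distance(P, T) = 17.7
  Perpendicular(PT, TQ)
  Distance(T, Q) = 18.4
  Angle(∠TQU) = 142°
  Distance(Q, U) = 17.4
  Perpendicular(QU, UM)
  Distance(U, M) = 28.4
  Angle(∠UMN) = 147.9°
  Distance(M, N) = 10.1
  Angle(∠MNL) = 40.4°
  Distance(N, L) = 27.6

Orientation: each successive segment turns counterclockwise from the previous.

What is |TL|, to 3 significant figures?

22.6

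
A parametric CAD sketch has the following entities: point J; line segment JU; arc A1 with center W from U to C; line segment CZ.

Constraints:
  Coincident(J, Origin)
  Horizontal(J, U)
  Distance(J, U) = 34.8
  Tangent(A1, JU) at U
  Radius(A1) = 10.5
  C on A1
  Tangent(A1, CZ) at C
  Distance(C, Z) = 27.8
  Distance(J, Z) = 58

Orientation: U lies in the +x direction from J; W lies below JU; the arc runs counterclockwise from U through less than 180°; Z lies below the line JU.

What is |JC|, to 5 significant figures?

31.206

J is at the origin; JU is horizontal with |JU| = 34.8 and U on the +x side, so U = (34.800, 0.0000). A1 meets JU tangentially, so WU is at right angles to JU, so W = U + (0, -10.5) = (34.800, -10.500). Since WC ⟂ CZ (tangency), |WZ| = √(10.5² + 27.8²) = 29.717 regardless of where C sits on A1. So Z lies on both circle(J, 58.0) and circle(W, 29.717); the below-JU intersection is Z = (42.828, -39.112). C is the foot of the tangent from Z: C = (26.345, -16.726).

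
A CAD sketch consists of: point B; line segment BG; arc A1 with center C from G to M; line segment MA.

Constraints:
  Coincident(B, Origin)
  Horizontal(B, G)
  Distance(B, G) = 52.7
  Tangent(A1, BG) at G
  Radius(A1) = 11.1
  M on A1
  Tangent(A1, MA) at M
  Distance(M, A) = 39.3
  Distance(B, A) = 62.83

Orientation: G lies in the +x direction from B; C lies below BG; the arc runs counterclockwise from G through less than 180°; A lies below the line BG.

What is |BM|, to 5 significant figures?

42.881

Checks: ∠(CG, GB) = 90.00° ✓; |CG| = 11.10 ✓; |CM| = 11.10 ✓; ∠(CM, MA) = 90.00° ✓; |MA| = 39.30 ✓; |BA| = 62.83 ✓.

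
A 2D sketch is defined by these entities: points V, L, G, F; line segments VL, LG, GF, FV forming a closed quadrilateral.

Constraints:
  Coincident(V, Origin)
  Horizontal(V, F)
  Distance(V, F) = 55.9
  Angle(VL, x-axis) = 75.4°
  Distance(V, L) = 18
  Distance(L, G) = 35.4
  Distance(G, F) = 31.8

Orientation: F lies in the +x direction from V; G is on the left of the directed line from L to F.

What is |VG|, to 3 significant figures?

47.0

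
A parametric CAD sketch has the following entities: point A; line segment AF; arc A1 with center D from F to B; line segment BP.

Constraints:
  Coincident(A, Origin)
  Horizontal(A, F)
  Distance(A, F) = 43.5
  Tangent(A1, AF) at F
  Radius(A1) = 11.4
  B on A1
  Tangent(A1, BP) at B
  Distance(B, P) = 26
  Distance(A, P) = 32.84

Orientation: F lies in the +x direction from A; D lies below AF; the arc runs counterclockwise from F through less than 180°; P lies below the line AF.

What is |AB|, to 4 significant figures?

34.44

A is at the origin; A and F share the same y with |AF| = 43.5 and F on the +x side, so F = (43.50, 0.000). A1 meets AF tangentially, so DF is at right angles to AF, so D = F + (0, -11.4) = (43.50, -11.40). Since DB ⟂ BP (tangency), |DP| = √(11.4² + 26.0²) = 28.39 regardless of where B sits on A1. So P lies on both circle(A, 32.84) and circle(D, 28.39); the below-AF intersection is P = (19.44, -26.47). B is the foot of the tangent from P: B = (34.08, -4.981).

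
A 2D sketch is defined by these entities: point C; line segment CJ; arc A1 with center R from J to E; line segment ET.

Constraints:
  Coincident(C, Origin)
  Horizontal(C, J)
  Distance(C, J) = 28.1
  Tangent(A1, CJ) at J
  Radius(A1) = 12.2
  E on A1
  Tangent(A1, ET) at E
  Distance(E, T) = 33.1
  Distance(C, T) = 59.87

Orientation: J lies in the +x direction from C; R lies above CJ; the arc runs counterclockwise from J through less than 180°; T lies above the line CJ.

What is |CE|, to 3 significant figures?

42.3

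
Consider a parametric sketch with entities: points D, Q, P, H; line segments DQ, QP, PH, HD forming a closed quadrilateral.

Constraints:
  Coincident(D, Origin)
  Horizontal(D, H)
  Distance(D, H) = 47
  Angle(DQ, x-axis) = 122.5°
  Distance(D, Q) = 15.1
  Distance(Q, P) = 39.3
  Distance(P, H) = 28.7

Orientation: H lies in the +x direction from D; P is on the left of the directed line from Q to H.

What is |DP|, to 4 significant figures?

37.66

Checks: |QP| = 39.30 ✓; |PH| = 28.70 ✓.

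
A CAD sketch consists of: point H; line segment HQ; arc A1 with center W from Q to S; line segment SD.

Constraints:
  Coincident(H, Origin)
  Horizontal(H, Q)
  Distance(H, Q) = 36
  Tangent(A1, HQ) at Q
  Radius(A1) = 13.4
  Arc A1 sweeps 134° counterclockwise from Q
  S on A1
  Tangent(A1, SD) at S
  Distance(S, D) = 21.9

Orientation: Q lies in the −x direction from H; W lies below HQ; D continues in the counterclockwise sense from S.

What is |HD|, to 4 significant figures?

49.04

On A1, Q sits at bearing 90° from W; a 134° counterclockwise sweep puts S at bearing 224°, so S = W + 13.4·(cos 224°, sin 224°) = (-45.64, -22.71). Since A1 is tangent to SD there, WS ⟂ SD, so SD runs along (−sin 224°, cos 224°); with |SD| = 21.9, D = (-30.43, -38.46). Then |HD| = |D − H| = 49.04.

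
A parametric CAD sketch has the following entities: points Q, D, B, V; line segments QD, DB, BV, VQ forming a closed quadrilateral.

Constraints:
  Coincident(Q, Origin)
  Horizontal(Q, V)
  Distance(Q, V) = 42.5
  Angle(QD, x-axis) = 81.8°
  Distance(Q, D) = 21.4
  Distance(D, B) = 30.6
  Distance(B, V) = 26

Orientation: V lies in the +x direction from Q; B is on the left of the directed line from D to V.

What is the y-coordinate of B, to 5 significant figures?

24.387

Checks: |DB| = 30.60 ✓; |BV| = 26.00 ✓.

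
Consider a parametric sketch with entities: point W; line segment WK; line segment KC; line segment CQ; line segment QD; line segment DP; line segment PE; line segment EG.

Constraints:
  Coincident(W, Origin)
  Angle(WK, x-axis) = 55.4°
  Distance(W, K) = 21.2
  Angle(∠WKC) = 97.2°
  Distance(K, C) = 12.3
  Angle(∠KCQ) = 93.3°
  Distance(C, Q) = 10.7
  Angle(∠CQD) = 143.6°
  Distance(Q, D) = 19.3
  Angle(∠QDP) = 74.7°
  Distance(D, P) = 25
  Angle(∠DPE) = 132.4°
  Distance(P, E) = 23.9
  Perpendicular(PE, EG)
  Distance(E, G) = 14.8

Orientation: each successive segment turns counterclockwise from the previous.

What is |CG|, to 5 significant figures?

16.866

W is at the origin; WK runs at 55.4° with length 21.2, so K = (12.038, 17.450). ∠WKC = 97.2° gives KC at 138.20° from the x-axis; with |KC| = 12.3, C = (2.8689, 25.649). ∠KCQ = 93.3° gives CQ at -135.10° from the x-axis; with |CQ| = 10.7, Q = (-4.7103, 18.096). ∠CQD = 143.6° gives QD at -98.700° from the x-axis; with |QD| = 19.3, D = (-7.6296, -0.98192). ∠QDP = 74.7° gives DP at 6.6000° from the x-axis; with |DP| = 25.0, P = (17.205, 1.8915). ∠DPE = 132.4° gives PE at 54.200° from the x-axis; with |PE| = 23.9, E = (31.185, 21.276). PE ⟂ EG, so EG runs at 144.20°; with |EG| = 14.8, G = (19.181, 29.933). Then |CG| = |G − C| = 16.866.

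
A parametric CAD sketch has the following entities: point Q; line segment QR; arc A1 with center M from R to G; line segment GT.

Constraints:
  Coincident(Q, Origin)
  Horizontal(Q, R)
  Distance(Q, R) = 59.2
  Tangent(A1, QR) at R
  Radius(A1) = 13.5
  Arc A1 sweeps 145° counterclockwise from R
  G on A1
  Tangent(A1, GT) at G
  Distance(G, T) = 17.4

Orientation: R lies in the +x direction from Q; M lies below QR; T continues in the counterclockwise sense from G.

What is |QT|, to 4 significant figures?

74.23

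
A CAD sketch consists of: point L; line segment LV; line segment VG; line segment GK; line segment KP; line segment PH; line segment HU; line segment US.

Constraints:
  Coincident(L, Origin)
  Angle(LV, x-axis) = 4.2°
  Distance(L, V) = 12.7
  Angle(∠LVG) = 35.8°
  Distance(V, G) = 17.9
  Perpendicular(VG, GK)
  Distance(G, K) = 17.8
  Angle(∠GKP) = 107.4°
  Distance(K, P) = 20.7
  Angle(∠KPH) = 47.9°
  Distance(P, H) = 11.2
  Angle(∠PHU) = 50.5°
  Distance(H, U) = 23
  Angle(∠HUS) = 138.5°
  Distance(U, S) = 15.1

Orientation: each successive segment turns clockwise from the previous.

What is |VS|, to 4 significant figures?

49.83

L is at the origin; LV runs at 4.2° with length 12.7, so V = (12.67, 0.9301). ∠LVG = 35.8° gives VG at -140.0° from the x-axis; with |VG| = 17.9, G = (-1.046, -10.58). VG is perpendicular to GK, so GK runs at 130.0°; with |GK| = 17.8, K = (-12.49, 3.060). ∠GKP = 107.4° gives KP at 57.40° from the x-axis; with |KP| = 20.7, P = (-1.335, 20.50). ∠KPH = 47.9° gives PH at -74.70° from the x-axis; with |PH| = 11.2, H = (1.620, 9.696). ∠PHU = 50.5° gives HU at 155.8° from the x-axis; with |HU| = 23.0, U = (-19.36, 19.12). ∠HUS = 138.5° gives US at 114.3° from the x-axis; with |US| = 15.1, S = (-25.57, 32.89). Then |VS| = |S − V| = 49.83.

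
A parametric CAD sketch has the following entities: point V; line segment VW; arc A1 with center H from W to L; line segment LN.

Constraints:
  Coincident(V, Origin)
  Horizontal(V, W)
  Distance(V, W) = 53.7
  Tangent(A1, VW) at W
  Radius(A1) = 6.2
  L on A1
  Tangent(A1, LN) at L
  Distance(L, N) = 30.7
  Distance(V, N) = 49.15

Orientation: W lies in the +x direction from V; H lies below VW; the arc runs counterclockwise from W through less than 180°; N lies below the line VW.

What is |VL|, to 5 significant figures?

48.084

Checks: |HL| = 6.200 ✓; ∠(HL, LN) = 90.00° ✓; |LN| = 30.70 ✓; |VN| = 49.15 ✓.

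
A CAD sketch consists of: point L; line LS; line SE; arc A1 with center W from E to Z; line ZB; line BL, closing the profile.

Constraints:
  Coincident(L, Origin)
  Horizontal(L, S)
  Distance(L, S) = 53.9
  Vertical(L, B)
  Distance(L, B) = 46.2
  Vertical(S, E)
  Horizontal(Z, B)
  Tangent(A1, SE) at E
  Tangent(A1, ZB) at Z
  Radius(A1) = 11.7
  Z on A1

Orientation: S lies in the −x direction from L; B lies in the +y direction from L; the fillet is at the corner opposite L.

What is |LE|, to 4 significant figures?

64.00

L is at the origin; LS is horizontal with |LS| = 53.9 and S on the −x side, so S = (-53.90, 0.000). LB is vertical with |LB| = 46.2 and B on the +y side, so B = (0.000, 46.20). The virtual corner opposite L is at (-53.90, 46.20). A1 meets SE tangentially, so WE is at right angles to SE and since A1 is tangent to ZB there, WZ ⟂ ZB, with radius 11.7, so the center W sits 11.7 in from both sides at W = (-42.20, 34.50). That places the tangent points at E = (-53.90, 34.50) on SE and Z = (-42.20, 46.20) on ZB. Then |LE| = |E − L| = 64.00.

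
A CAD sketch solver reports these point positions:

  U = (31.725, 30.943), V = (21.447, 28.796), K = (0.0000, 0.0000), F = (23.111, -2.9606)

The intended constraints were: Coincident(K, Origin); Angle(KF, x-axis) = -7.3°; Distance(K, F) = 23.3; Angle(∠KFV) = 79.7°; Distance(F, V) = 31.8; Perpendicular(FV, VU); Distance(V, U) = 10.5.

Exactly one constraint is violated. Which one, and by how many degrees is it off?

Perpendicular(FV, VU) — off by 8.80°.

K = (0.00, 0.00) ✓; KF at -7.300° ✓; |KF| = 23.30 ✓; ∠KFV = 79.70° ✓; |FV| = 31.80 ✓; ∠(FV, VU) = 81.20° ✗; |VU| = 10.50 ✓.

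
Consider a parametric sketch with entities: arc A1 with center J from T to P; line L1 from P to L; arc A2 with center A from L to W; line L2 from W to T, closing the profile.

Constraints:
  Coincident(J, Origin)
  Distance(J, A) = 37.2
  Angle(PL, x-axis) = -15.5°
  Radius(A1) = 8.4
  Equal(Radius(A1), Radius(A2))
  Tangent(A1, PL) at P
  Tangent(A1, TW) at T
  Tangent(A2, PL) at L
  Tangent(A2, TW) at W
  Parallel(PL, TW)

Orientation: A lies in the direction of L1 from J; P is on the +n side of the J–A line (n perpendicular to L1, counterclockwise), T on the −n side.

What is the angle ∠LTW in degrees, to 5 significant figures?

24.305°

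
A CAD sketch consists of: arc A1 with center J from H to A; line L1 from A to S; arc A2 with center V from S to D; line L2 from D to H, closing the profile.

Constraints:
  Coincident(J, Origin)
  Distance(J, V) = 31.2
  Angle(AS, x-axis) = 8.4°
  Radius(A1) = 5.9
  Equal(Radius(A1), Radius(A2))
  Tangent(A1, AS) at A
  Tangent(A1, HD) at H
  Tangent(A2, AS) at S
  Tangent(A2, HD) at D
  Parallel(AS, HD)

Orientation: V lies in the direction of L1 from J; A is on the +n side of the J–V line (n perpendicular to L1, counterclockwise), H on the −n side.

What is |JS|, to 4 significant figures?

31.75

Tangency of A1 to both parallel lines with radius 5.9 puts A and H at J ± 5.9·n: A = (-0.8619, 5.837), H = (0.8619, -5.837). Equal radii place S and D the same way about V: S = V + 5.9·n = (30.00, 10.39), D = V − 5.9·n = (31.73, -1.279). Then |JS| = |S − J| = 31.75.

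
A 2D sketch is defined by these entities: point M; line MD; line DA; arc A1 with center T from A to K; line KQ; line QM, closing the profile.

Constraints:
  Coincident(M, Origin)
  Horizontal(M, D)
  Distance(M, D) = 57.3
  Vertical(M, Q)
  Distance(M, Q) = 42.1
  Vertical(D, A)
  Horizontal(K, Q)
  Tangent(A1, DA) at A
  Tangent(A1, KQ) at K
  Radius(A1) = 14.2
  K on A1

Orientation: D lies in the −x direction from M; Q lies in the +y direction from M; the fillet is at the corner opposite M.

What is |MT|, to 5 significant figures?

51.342

MQ is vertical with |MQ| = 42.1 and Q on the +y side, so Q = (0.0000, 42.100). The virtual corner opposite M is at (-57.300, 42.100). Tangency of A1 to DA means the radius TA is perpendicular to DA and since A1 is tangent to KQ there, TK ⟂ KQ, with radius 14.2, so the center T sits 14.2 in from both sides at T = (-43.100, 27.900). Then |MT| = |T − M| = 51.342.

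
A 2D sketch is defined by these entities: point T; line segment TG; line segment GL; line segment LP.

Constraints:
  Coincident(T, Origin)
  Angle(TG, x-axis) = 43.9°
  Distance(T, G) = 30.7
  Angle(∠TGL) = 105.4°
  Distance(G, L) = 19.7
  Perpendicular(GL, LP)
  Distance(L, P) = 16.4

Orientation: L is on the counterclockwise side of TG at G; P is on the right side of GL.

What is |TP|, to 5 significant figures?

53.773

T is at the origin; TG runs at 43.9° with length 30.7, so G = 30.7·(cos 43.9°, sin 43.9°) = (22.121, 21.287). ∠TGL = 105.4°, so GL runs at 43.9° + (180° − 105.4°) = 118.50° from the x-axis; with |GL| = 19.7, L = G + 19.7·(cos 118.50°, sin 118.50°) = (12.721, 38.600). The perpendicularity gives LP at right angles to GL; with |LP| = 16.4 on the right of GL, P = L + 16.4·(0.87882, 0.47716) = (27.133, 46.426). Then |TP| = |P − T| = 53.773.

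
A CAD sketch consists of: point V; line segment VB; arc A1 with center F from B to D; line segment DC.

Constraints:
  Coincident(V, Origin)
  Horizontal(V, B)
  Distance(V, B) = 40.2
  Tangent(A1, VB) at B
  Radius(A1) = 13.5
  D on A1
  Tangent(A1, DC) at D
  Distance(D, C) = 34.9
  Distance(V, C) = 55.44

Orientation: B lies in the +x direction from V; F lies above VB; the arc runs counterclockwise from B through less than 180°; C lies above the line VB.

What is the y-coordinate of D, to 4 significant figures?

22.53

Checks: V = (0.00, 0.00) ✓; |VB| = 40.20 ✓; |FD| = 13.50 ✓; ∠(FD, DC) = 90.00° ✓; |DC| = 34.90 ✓; |VC| = 55.44 ✓.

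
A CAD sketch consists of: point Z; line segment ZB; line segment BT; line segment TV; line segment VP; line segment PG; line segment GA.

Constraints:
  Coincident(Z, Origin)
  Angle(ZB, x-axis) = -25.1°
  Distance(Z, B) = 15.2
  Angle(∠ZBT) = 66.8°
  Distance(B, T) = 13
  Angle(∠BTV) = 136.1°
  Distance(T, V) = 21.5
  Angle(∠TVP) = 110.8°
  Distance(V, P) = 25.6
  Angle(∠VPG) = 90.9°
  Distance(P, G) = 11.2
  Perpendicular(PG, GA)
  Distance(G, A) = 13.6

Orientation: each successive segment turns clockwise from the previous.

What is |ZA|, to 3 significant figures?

10.5

Z is at the origin; ZB runs at -25.1° with length 15.2, so B = (13.8, -6.45). ∠ZBT = 66.8° gives BT at -138° from the x-axis; with |BT| = 13.0, T = (4.06, -15.1). ∠BTV = 136.1° gives TV at 178° from the x-axis; with |TV| = 21.5, V = (-17.4, -14.3). ∠TVP = 110.8° gives VP at 109° from the x-axis; with |VP| = 25.6, P = (-25.6, 9.99). ∠VPG = 90.9° gives PG at 19.5° from the x-axis; with |PG| = 11.2, G = (-15.0, 13.7). PG is perpendicular to GA, so GA runs at -70.5°; with |GA| = 13.6, A = (-10.5, 0.911). Then |ZA| = |A − Z| = 10.5.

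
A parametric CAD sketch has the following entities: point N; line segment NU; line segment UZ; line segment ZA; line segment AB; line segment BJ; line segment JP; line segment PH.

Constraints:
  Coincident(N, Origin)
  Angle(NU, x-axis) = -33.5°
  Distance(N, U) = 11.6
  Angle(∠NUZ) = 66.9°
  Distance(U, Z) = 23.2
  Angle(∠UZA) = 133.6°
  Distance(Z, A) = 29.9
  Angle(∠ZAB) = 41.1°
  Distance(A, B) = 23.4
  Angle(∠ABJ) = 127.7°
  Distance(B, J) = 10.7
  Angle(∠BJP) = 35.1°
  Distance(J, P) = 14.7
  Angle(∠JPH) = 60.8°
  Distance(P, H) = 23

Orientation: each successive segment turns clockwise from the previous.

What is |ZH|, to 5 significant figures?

32.959

N is at the origin; NU runs at -33.5° with length 11.6, so U = (9.6731, -6.4025). ∠NUZ = 66.9° gives UZ at -146.60° from the x-axis; with |UZ| = 23.2, Z = (-9.6954, -19.174). ∠UZA = 133.6° gives ZA at 167.00° from the x-axis; with |ZA| = 29.9, A = (-38.829, -12.448). ∠ZAB = 41.1° gives AB at 28.100° from the x-axis; with |AB| = 23.4, B = (-18.187, -1.4259). ∠ABJ = 127.7° gives BJ at -24.200° from the x-axis; with |BJ| = 10.7, J = (-8.4276, -5.8121). ∠BJP = 35.1° gives JP at -169.10° from the x-axis; with |JP| = 14.7, P = (-22.862, -8.5918). ∠JPH = 60.8° gives PH at 71.700° from the x-axis; with |PH| = 23.0, H = (-15.641, 13.245). Then |ZH| = |H − Z| = 32.959.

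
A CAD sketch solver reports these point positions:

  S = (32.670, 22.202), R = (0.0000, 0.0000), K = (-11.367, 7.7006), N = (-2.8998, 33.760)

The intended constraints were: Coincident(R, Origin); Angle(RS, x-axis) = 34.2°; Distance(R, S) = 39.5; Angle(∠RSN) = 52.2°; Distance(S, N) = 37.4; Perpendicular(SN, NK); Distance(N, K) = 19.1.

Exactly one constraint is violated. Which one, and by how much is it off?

Distance(N, K) = 19.1 — off by 8.30.

R = (0.00, 0.00) ✓; RS at 34.20° ✓; |RS| = 39.50 ✓; ∠RSN = 52.20° ✓; |SN| = 37.40 ✓; ∠(SN, NK) = 90.00° ✓; |NK| = 27.40 ✗.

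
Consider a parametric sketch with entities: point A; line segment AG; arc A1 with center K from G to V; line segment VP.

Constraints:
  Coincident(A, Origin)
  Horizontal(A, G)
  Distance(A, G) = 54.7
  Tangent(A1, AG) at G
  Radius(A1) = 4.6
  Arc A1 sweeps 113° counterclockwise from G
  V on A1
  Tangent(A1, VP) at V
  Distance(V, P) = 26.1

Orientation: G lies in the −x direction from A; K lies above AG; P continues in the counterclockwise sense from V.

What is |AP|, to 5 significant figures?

67.865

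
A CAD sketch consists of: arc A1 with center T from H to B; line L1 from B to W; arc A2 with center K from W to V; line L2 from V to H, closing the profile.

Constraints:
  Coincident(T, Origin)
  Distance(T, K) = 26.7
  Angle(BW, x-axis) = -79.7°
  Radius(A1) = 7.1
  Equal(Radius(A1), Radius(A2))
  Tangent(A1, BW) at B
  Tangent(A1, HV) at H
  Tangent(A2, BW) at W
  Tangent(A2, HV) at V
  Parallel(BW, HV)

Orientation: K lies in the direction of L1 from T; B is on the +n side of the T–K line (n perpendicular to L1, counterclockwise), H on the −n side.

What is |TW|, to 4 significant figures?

27.63

The slot axis is L1's direction at -79.7°, so u = (cos -79.7°, sin -79.7°) = (0.1788, -0.9839) and n = (−sin -79.7°, cos -79.7°) = (0.9839, 0.1788). T is at the origin and K lies 26.7 along u from T, so K = 26.7·u = (4.774, -26.27). Tangency of A1 to both parallel lines with radius 7.1 puts B and H at T ± 7.1·n: B = (6.986, 1.269), H = (-6.986, -1.269). Equal radii place W and V the same way about K: W = K + 7.1·n = (11.76, -25.00), V = K − 7.1·n = (-2.212, -27.54). Then |TW| = |W − T| = 27.63.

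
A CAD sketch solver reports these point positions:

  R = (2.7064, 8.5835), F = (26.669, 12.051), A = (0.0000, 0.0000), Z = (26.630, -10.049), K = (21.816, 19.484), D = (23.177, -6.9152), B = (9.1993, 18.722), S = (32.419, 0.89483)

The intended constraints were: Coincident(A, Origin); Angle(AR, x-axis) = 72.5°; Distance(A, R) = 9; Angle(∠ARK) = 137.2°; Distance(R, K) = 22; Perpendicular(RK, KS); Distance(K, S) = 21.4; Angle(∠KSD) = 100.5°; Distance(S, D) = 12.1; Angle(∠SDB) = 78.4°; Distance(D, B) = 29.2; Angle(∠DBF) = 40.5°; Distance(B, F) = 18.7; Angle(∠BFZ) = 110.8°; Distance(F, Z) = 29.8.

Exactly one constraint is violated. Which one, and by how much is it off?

Distance(F, Z) = 29.8 — off by 7.70.

A = (0.00, 0.00) ✓; AR at 72.50° ✓; |AR| = 9.000 ✓; ∠ARK = 137.2° ✓; |RK| = 22.00 ✓; ∠(RK, KS) = 90.00° ✓; |KS| = 21.40 ✓; ∠KSD = 100.5° ✓; |SD| = 12.10 ✓; ∠SDB = 78.40° ✓; |DB| = 29.20 ✓; ∠DBF = 40.50° ✓; |BF| = 18.70 ✓; ∠BFZ = 110.8° ✓; |FZ| = 22.10 ✗.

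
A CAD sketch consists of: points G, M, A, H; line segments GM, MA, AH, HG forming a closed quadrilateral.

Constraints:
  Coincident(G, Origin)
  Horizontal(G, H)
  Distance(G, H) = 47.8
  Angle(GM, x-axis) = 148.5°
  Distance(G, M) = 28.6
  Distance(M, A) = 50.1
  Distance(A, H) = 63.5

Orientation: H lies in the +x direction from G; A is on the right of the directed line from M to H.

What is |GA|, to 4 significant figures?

32.81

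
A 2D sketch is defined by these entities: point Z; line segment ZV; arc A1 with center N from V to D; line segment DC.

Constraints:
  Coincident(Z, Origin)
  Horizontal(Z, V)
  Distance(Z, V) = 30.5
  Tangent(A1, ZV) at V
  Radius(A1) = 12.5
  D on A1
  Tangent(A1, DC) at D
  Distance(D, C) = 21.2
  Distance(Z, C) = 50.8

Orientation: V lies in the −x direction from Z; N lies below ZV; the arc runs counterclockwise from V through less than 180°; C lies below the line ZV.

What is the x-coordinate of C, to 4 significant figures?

-35.16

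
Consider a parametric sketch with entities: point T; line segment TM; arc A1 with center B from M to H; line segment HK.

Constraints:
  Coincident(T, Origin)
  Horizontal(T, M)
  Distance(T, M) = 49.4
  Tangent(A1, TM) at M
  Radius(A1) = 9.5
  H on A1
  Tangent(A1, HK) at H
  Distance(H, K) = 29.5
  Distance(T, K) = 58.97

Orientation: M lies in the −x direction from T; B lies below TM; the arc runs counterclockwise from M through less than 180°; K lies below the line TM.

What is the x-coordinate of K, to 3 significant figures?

-43.4

Checks: T.y = 0.00, M.y = 0.00 ✓; |BH| = 9.500 ✓; ∠(BH, HK) = 90.00° ✓; |HK| = 29.50 ✓; |TK| = 58.97 ✓.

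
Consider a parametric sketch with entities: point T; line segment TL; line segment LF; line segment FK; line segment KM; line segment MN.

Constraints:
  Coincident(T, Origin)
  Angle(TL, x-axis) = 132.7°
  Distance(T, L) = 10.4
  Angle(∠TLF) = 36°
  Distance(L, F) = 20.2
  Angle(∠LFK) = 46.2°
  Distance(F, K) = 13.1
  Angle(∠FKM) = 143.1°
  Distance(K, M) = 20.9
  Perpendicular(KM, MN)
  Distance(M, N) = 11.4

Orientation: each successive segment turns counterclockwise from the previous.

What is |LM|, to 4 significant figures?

15.96

∠LFK = 46.2° gives FK at 50.50° from the x-axis; with |FK| = 13.1, K = (3.637, -2.311). ∠FKM = 143.1° gives KM at 87.40° from the x-axis; with |KM| = 20.9, M = (4.585, 18.57). Then |LM| = |M − L| = 15.96.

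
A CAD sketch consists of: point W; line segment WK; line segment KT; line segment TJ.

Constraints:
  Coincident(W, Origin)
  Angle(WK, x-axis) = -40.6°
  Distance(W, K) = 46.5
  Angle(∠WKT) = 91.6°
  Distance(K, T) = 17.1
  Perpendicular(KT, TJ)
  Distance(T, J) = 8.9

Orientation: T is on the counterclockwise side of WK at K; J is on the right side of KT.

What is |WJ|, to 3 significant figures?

58.4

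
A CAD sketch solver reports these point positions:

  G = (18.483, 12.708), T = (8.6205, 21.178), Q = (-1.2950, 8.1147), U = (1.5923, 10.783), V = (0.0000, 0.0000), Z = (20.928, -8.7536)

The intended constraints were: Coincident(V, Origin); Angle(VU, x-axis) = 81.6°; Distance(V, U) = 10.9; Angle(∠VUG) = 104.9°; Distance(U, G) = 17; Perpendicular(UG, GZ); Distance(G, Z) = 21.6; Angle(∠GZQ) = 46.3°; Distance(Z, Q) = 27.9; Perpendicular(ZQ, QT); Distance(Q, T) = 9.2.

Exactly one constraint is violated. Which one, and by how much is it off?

Distance(Q, T) = 9.2 — off by 7.20.

V = (0.00, 0.00) ✓; VU at 81.60° ✓; |VU| = 10.90 ✓; ∠VUG = 104.9° ✓; |UG| = 17.00 ✓; ∠(UG, GZ) = 90.00° ✓; |GZ| = 21.60 ✓; ∠GZQ = 46.30° ✓; |ZQ| = 27.90 ✓; ∠(ZQ, QT) = 90.00° ✓; |QT| = 16.40 ✗.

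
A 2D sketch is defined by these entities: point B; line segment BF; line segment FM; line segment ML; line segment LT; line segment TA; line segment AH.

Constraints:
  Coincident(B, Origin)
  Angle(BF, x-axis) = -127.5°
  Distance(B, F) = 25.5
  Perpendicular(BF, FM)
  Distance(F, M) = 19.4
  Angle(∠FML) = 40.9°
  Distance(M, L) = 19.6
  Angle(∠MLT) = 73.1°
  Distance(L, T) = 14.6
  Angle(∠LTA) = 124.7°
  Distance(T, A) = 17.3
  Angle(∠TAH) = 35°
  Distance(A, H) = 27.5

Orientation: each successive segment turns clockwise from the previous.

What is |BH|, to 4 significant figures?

16.33

∠LTA = 124.7° gives TA at -158.8° from the x-axis; with |TA| = 17.3, A = (-30.89, -27.71). ∠TAH = 35.0° gives AH at 56.20° from the x-axis; with |AH| = 27.5, H = (-15.59, -4.859). Then |BH| = |H − B| = 16.33.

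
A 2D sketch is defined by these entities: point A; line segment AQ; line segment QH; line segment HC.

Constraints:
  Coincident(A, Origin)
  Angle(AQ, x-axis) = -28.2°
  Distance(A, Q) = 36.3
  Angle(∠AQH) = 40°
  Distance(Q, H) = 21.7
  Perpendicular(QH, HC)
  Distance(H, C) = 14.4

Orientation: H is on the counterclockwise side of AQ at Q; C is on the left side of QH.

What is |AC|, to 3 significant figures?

10.8

∠AQH = 40.0°, so QH runs at -28.2° + (180° − 40.0°) = 112° from the x-axis; with |QH| = 21.7, H = Q + 21.7·(cos 112°, sin 112°) = (23.9, 2.99). QH is perpendicular to HC; with |HC| = 14.4 on the left of QH, C = H + 14.4·(-0.928, -0.371) = (10.6, -2.35). Then |AC| = |C − A| = 10.8.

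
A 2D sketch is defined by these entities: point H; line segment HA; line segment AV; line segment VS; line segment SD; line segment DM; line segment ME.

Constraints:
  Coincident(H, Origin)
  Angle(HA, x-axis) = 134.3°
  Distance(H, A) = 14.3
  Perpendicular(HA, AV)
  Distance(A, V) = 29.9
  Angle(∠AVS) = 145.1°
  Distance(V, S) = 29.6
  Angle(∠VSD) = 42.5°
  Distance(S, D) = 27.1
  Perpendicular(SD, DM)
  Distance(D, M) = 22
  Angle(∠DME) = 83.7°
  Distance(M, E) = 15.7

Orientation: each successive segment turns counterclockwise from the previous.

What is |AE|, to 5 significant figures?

40.135

The perpendicularity gives DM at right angles to SD, so DM runs at 126.70°; with |DM| = 22.0, M = (-28.353, -5.8892). ∠DME = 83.7° gives ME at -137.00° from the x-axis; with |ME| = 15.7, E = (-39.835, -16.597). Then |AE| = |E − A| = 40.135.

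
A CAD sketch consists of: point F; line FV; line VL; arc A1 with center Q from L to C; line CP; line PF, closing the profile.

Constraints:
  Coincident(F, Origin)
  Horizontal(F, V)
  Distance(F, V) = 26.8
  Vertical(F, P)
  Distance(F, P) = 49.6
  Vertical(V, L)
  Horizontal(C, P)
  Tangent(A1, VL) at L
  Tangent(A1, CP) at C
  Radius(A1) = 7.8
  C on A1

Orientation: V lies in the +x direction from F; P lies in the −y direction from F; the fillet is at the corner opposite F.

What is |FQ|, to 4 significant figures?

45.92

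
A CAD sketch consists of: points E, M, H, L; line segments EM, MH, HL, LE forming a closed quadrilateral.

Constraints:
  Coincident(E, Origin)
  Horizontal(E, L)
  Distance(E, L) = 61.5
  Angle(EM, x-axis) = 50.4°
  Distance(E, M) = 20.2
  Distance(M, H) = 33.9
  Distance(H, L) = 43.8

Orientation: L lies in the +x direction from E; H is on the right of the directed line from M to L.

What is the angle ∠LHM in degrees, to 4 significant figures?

81.07°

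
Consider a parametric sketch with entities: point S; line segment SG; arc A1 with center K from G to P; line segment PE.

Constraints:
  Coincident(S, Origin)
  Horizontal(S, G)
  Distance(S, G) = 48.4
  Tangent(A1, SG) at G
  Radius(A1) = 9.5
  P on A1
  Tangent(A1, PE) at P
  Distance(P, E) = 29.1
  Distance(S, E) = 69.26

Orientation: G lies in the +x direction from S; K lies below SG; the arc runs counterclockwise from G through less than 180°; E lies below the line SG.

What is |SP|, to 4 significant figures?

43.31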